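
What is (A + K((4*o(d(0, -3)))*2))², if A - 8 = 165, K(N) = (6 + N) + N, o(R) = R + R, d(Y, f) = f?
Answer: 6889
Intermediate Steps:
o(R) = 2*R
K(N) = 6 + 2*N
A = 173 (A = 8 + 165 = 173)
(A + K((4*o(d(0, -3)))*2))² = (173 + (6 + 2*((4*(2*(-3)))*2)))² = (173 + (6 + 2*((4*(-6))*2)))² = (173 + (6 + 2*(-24*2)))² = (173 + (6 + 2*(-48)))² = (173 + (6 - 96))² = (173 - 90)² = 83² = 6889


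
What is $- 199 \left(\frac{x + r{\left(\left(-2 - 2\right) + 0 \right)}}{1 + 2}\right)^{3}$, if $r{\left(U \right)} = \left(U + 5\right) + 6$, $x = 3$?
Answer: $- \frac{199000}{27} \approx -7370.4$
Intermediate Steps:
$r{\left(U \right)} = 11 + U$ ($r{\left(U \right)} = \left(5 + U\right) + 6 = 11 + U$)
$- 199 \left(\frac{x + r{\left(\left(-2 - 2\right) + 0 \right)}}{1 + 2}\right)^{3} = - 199 \left(\frac{3 + \left(11 + \left(\left(-2 - 2\right) + 0\right)\right)}{1 + 2}\right)^{3} = - 199 \left(\frac{3 + \left(11 + \left(-4 + 0\right)\right)}{3}\right)^{3} = - 199 \left(\left(3 + \left(11 - 4\right)\right) \frac{1}{3}\right)^{3} = - 199 \left(\left(3 + 7\right) \frac{1}{3}\right)^{3} = - 199 \left(10 \cdot \frac{1}{3}\right)^{3} = - 199 \left(\frac{10}{3}\right)^{3} = \left(-199\right) \frac{1000}{27} = - \frac{199000}{27}$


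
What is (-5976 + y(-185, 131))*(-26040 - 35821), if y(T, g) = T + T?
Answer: 392569906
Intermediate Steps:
y(T, g) = 2*T
(-5976 + y(-185, 131))*(-26040 - 35821) = (-5976 + 2*(-185))*(-26040 - 35821) = (-5976 - 370)*(-61861) = -6346*(-61861) = 392569906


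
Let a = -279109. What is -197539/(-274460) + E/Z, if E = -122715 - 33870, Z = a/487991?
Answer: 20972112068840851/76604256140 ≈ 2.7377e+5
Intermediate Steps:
Z = -279109/487991 ≈ -0.57195
E = -156585
-197539/(-274460) + E/Z = -197539/(-274460) - 156585/(-279109/487991) = -197539*(-1/274460) - 156585*(-487991/279109) = 197539/274460 + 76412070735/279109 = 20972112068840851/76604256140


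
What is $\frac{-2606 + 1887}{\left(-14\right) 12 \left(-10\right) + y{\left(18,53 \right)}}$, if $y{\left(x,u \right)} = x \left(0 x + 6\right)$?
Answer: $- \frac{719}{1788} \approx -0.40213$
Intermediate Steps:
$y{\left(x,u \right)} = 6 x$ ($y{\left(x,u \right)} = x \left(0 + 6\right) = x 6 = 6 x$)
$\frac{-2606 + 1887}{\left(-14\right) 12 \left(-10\right) + y{\left(18,53 \right)}} = \frac{-2606 + 1887}{\left(-14\right) 12 \left(-10\right) + 6 \cdot 18} = - \frac{719}{\left(-168\right) \left(-10\right) + 108} = - \frac{719}{1680 + 108} = - \frac{719}{1788}$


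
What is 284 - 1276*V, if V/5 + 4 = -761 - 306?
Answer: 6833264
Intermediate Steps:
V = -5355 (V = -20 + 5*(-761 - 306) = -20 + 5*(-1067) = -20 - 5335 = -5355)
284 - 1276*V = 284 - 1276*(-5355) = 284 + 6832980 = 6833264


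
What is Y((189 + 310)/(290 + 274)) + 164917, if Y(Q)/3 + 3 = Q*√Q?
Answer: 164908 + 499*√70359/53016 ≈ 1.6491e+5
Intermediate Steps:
Y(Q) = -9 + 3*Q^(3/2) (Y(Q) = -9 + 3*(Q*√Q) = -9 + 3*Q^(3/2))
Y((189 + 310)/(290 + 274)) + 164917 = (-9 + 3*((189 + 310)/(290 + 274))^(3/2)) + 164917 = (-9 + 3*(499/564)^(3/2)) + 164917 = (-9 + 3*(499*√70359/159048)) + 164917 = (-9 + 499*√70359/53016) + 164917 = 164908 + 499*√70359/53016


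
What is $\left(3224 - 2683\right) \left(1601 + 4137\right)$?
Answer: $3104258$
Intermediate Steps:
$\left(3224 - 2683\right) \left(1601 + 4137\right) = 541 \cdot 5738 = 3104258$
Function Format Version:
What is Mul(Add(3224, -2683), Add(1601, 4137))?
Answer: 3104258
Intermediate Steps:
Mul(Add(3224, -2683), Add(1601, 4137)) = Mul(541, 5738) = 3104258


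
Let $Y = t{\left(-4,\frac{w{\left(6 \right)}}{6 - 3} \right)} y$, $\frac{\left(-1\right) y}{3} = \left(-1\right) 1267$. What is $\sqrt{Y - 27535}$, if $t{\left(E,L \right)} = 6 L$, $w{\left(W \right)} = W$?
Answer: $\sqrt{18077} \approx 134.45$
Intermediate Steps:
$y = 3801$ ($y = - 3 \left(\left(-1\right) 1267\right) = \left(-3\right) \left(-1267\right) = 3801$)
$Y = 45612$ ($Y = 6 \frac{6}{6 - 3} \cdot 3801 = 6 \cdot \frac{6}{3} \cdot 3801 = 6 \cdot 6 \cdot \frac{1}{3} \cdot 3801 = 6 \cdot 2 \cdot 3801 = 12 \cdot 3801 = 45612$)
$\sqrt{Y - 27535} = \sqrt{45612 - 27535} = \sqrt{18077}$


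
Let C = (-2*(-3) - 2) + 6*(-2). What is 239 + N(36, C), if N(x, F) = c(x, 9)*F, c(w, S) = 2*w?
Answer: -337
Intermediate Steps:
C = -8 (C = (6 - 2) - 12 = 4 - 12 = -8)
N(x, F) = 2*F*x (N(x, F) = (2*x)*F = 2*F*x)
239 + N(36, C) = 239 + 2*(-8)*36 = 239 - 576 = -337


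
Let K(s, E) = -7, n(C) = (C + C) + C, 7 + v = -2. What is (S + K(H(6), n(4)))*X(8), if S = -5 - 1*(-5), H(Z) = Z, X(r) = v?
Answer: 63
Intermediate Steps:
v = -9 (v = -7 - 2 = -9)
X(r) = -9
n(C) = 3*C (n(C) = 2*C + C = 3*C)
S = 0 (S = -5 + 5 = 0)
(S + K(H(6), n(4)))*X(8) = (0 - 7)*(-9) = -7*(-9) = 63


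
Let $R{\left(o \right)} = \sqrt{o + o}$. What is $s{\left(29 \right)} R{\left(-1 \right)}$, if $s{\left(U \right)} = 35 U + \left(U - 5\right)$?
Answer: $1039 i \sqrt{2} \approx 1469.4 i$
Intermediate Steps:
$R{\left(o \right)} = \sqrt{2} \sqrt{o}$ ($R{\left(o \right)} = \sqrt{2 o} = \sqrt{2} \sqrt{o}$)
$s{\left(U \right)} = -5 + 36 U$ ($s{\left(U \right)} = 35 U + \left(U - 5\right) = 35 U + \left(-5 + U\right) = -5 + 36 U$)
$s{\left(29 \right)} R{\left(-1 \right)} = \left(-5 + 36 \cdot 29\right) \sqrt{2} \sqrt{-1} = \left(-5 + 1044\right) \sqrt{2} i = 1039 i \sqrt{2}$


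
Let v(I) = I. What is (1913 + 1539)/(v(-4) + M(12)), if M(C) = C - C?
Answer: -863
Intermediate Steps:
M(C) = 0
(1913 + 1539)/(v(-4) + M(12)) = (1913 + 1539)/(-4 + 0) = 3452/(-4) = 3452*(-¼) = -863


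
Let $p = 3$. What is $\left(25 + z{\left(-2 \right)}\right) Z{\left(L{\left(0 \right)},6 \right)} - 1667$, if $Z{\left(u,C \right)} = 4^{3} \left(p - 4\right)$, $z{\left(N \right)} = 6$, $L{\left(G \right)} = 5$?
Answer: $-3651$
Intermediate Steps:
$Z{\left(u,C \right)} = -64$ ($Z{\left(u,C \right)} = 4^{3} \left(3 - 4\right) = 64 \left(-1\right) = -64$)
$\left(25 + z{\left(-2 \right)}\right) Z{\left(L{\left(0 \right)},6 \right)} - 1667 = \left(25 + 6\right) \left(-64\right) - 1667 = 31 \left(-64\right) - 1667 = -1984 - 1667 = -3651$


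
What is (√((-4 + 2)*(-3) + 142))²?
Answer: 148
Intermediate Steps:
(√((-4 + 2)*(-3) + 142))² = (√(-2*(-3) + 142))² = (√(6 + 142))² = (√148)² = (2*√37)² = 148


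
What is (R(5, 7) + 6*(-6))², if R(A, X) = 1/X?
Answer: 63001/49 ≈ 1285.7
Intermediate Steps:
(R(5, 7) + 6*(-6))² = (1/7 + 6*(-6))² = (⅐ - 36)² = (-251/7)² = 63001/49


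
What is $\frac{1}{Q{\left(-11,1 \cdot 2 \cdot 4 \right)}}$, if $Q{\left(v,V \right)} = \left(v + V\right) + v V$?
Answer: $- \frac{1}{91} \approx -0.010989$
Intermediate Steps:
$Q{\left(v,V \right)} = V + v + V v$ ($Q{\left(v,V \right)} = \left(V + v\right) + V v = V + v + V v$)
$\frac{1}{Q{\left(-11,1 \cdot 2 \cdot 4 \right)}} = \frac{1}{1 \cdot 2 \cdot 4 - 11 + 1 \cdot 2 \cdot 4 \left(-11\right)} = \frac{1}{2 \cdot 4 - 11 + 2 \cdot 4 \left(-11\right)} = \frac{1}{8 - 11 + 8 \left(-11\right)} = \frac{1}{8 - 11 - 88} = \frac{1}{-91} = - \frac{1}{91}$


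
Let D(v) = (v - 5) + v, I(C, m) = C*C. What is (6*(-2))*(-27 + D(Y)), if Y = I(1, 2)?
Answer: 360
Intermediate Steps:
I(C, m) = C**2
Y = 1 (Y = 1**2 = 1)
D(v) = -5 + 2*v (D(v) = (-5 + v) + v = -5 + 2*v)
(6*(-2))*(-27 + D(Y)) = (6*(-2))*(-27 + (-5 + 2*1)) = -12*(-27 + (-5 + 2)) = -12*(-27 - 3) = -12*(-30) = 360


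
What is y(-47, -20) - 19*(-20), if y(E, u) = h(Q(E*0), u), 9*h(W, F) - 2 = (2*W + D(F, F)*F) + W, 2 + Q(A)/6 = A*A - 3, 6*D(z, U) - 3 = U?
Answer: 10166/27 ≈ 376.52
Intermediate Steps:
D(z, U) = ½ + U/6
Q(A) = -30 + 6*A² (Q(A) = -12 + 6*(A*A - 3) = -12 + 6*(A² - 3) = -12 + 6*(-3 + A²) = -12 + (-18 + 6*A²) = -30 + 6*A²)
h(W, F) = 2/9 + W/3 + F*(½ + F/6)/9 (h(W, F) = 2/9 + ((2*W + (½ + F/6)*F) + W)/9 = 2/9 + ((2*W + F*(½ + F/6)) + W)/9 = 2/9 + (3*W + F*(½ + F/6))/9 = 2/9 + (W/3 + F*(½ + F/6)/9) = 2/9 + W/3 + F*(½ + F/6)/9)
y(E, u) = -88/9 + u*(3 + u)/54 (y(E, u) = 2/9 + (-30 + 6*(E*0)²)/3 + u*(3 + u)/54 = 2/9 + (-30 + 6*0²)/3 + u*(3 + u)/54 = 2/9 + (-30 + 6*0)/3 + u*(3 + u)/54 = 2/9 + (-30 + 0)/3 + u*(3 + u)/54 = 2/9 + (⅓)*(-30) + u*(3 + u)/54 = 2/9 - 10 + u*(3 + u)/54 = -88/9 + u*(3 + u)/54)
y(-47, -20) - 19*(-20) = (-88/9 + (1/54)*(-20)*(3 - 20)) - 19*(-20) = (-88/9 + (1/54)*(-20)*(-17)) - 1*(-380) = (-88/9 + 170/27) + 380 = -94/27 + 380 = 10166/27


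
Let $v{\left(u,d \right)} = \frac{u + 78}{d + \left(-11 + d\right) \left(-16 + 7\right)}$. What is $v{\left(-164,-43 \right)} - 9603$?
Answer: $- \frac{4254215}{443} \approx -9603.2$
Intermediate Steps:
$v{\left(u,d \right)} = \frac{78 + u}{99 - 8 d}$ ($v{\left(u,d \right)} = \frac{78 + u}{d + \left(-11 + d\right) \left(-9\right)} = \frac{78 + u}{d - \left(-99 + 9 d\right)} = \frac{78 + u}{99 - 8 d}$)
$v{\left(-164,-43 \right)} - 9603 = \frac{-78 - -164}{-99 + 8 \left(-43\right)} - 9603 = \frac{-78 + 164}{-99 - 344} - 9603 = \frac{1}{-443} \cdot 86 - 9603 = \left(- \frac{1}{443}\right) 86 - 9603 = - \frac{86}{443} - 9603 = - \frac{4254215}{443}$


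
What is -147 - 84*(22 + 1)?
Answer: -2079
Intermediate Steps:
-147 - 84*(22 + 1) = -147 - 84*23 = -147 - 1932 = -2079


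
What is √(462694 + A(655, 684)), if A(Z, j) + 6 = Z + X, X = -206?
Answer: √463137 ≈ 680.54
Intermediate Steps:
A(Z, j) = -212 + Z (A(Z, j) = -6 + (Z - 206) = -6 + (-206 + Z) = -212 + Z)
√(462694 + A(655, 684)) = √(462694 + (-212 + 655)) = √(462694 + 443) = √463137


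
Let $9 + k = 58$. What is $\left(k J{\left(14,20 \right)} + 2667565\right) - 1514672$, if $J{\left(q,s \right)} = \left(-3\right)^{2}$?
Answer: $1153334$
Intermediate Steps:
$k = 49$ ($k = -9 + 58 = 49$)
$J{\left(q,s \right)} = 9$
$\left(k J{\left(14,20 \right)} + 2667565\right) - 1514672 = \left(49 \cdot 9 + 2667565\right) - 1514672 = \left(441 + 2667565\right) - 1514672 = 2668006 - 1514672 = 1153334$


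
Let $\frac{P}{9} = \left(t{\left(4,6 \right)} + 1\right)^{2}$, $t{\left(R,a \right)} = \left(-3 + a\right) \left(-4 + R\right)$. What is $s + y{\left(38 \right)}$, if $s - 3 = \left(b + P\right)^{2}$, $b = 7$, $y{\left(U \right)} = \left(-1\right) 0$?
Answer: $259$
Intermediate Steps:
$t{\left(R,a \right)} = \left(-4 + R\right) \left(-3 + a\right)$
$y{\left(U \right)} = 0$
$P = 9$ ($P = 9 \left(\left(12 - 24 - 12 + 4 \cdot 6\right) + 1\right)^{2} = 9 \left(\left(12 - 24 - 12 + 24\right) + 1\right)^{2} = 9 \left(0 + 1\right)^{2} = 9 \cdot 1^{2} = 9 \cdot 1 = 9$)
$s = 259$ ($s = 3 + \left(7 + 9\right)^{2} = 3 + 16^{2} = 3 + 256 = 259$)
$s + y{\left(38 \right)} = 259 + 0 = 259$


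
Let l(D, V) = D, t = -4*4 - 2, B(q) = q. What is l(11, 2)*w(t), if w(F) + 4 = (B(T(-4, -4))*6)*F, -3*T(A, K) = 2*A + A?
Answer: -4796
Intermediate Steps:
T(A, K) = -A (T(A, K) = -(2*A + A)/3 = -A)
t = -18 (t = -16 - 2 = -18)
w(F) = -4 + 24*F (w(F) = -4 + (-1*(-4)*6)*F = -4 + (4*6)*F = -4 + 24*F)
l(11, 2)*w(t) = 11*(-4 + 24*(-18)) = 11*(-4 - 432) = 11*(-436) = -4796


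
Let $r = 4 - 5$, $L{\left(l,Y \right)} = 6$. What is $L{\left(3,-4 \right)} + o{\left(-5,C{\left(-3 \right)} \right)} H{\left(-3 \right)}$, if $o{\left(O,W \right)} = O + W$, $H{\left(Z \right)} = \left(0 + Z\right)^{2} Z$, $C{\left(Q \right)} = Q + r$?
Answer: $249$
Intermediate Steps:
$r = -1$
$C{\left(Q \right)} = -1 + Q$ ($C{\left(Q \right)} = Q - 1 = -1 + Q$)
$H{\left(Z \right)} = Z^{3}$ ($H{\left(Z \right)} = Z^{2} Z = Z^{3}$)
$L{\left(3,-4 \right)} + o{\left(-5,C{\left(-3 \right)} \right)} H{\left(-3 \right)} = 6 + \left(-5 - 4\right) \left(-3\right)^{3} = 6 + \left(-5 - 4\right) \left(-27\right) = 6 - -243 = 6 + 243 = 249$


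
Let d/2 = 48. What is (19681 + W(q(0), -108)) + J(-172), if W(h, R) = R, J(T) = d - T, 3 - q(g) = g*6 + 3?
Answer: 19841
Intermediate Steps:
d = 96 (d = 2*48 = 96)
q(g) = -6*g (q(g) = 3 - (g*6 + 3) = 3 - (6*g + 3) = 3 - (3 + 6*g) = 3 + (-3 - 6*g) = -6*g)
J(T) = 96 - T
(19681 + W(q(0), -108)) + J(-172) = (19681 - 108) + (96 - 1*(-172)) = 19573 + (96 + 172) = 19573 + 268 = 19841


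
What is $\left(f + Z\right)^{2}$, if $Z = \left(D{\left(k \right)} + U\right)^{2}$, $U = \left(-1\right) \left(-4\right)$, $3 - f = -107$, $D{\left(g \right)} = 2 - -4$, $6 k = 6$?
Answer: $44100$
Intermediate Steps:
$k = 1$ ($k = \frac{1}{6} \cdot 6 = 1$)
$D{\left(g \right)} = 6$ ($D{\left(g \right)} = 2 + 4 = 6$)
$f = 110$ ($f = 3 - -107 = 3 + 107 = 110$)
$U = 4$
$Z = 100$ ($Z = \left(6 + 4\right)^{2} = 10^{2} = 100$)
$\left(f + Z\right)^{2} = \left(110 + 100\right)^{2} = 210^{2} = 44100$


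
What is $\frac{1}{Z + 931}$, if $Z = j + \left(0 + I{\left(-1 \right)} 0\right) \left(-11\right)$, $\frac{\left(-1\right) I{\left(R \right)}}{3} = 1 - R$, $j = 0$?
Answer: $\frac{1}{931} \approx 0.0010741$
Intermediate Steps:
$I{\left(R \right)} = -3 + 3 R$ ($I{\left(R \right)} = - 3 \left(1 - R\right) = -3 + 3 R$)
$Z = 0$ ($Z = 0 + \left(0 + \left(-3 + 3 \left(-1\right)\right) 0\right) \left(-11\right) = 0 + \left(0 + \left(-3 - 3\right) 0\right) \left(-11\right) = 0 + \left(0 - 0\right) \left(-11\right) = 0 + \left(0 + 0\right) \left(-11\right) = 0 + 0 \left(-11\right) = 0 + 0 = 0$)
$\frac{1}{Z + 931} = \frac{1}{0 + 931} = \frac{1}{931}$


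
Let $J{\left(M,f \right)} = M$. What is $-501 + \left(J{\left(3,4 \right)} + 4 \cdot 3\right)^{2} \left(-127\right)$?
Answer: $-29076$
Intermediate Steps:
$-501 + \left(J{\left(3,4 \right)} + 4 \cdot 3\right)^{2} \left(-127\right) = -501 + \left(3 + 4 \cdot 3\right)^{2} \left(-127\right) = -501 + \left(3 + 12\right)^{2} \left(-127\right) = -501 + 15^{2} \left(-127\right) = -501 + 225 \left(-127\right) = -501 - 28575 = -29076$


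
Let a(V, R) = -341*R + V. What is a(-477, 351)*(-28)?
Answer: 3364704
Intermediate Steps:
a(V, R) = V - 341*R
a(-477, 351)*(-28) = (-477 - 341*351)*(-28) = (-477 - 119691)*(-28) = -120168*(-28) = 3364704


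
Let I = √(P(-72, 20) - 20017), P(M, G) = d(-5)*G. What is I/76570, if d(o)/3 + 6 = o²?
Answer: I*√18877/76570 ≈ 0.0017944*I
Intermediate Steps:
d(o) = -18 + 3*o²
P(M, G) = 57*G (P(M, G) = (-18 + 3*(-5)²)*G = (-18 + 3*25)*G = (-18 + 75)*G = 57*G)
I = I*√18877 (I = √(57*20 - 20017) = √(1140 - 20017) = √(-18877) = I*√18877 ≈ 137.39*I)
I/76570 = (I*√18877)/76570 = (I*√18877)*(1/76570) = I*√18877/76570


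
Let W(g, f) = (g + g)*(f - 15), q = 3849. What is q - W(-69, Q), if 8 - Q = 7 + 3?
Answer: 1503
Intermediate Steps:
Q = -2 (Q = 8 - (7 + 3) = 8 - 1*10 = 8 - 10 = -2)
W(g, f) = 2*g*(-15 + f) (W(g, f) = (2*g)*(-15 + f) = 2*g*(-15 + f))
q - W(-69, Q) = 3849 - 2*(-69)*(-15 - 2) = 3849 - 2*(-69)*(-17) = 3849 - 1*2346 = 3849 - 2346 = 1503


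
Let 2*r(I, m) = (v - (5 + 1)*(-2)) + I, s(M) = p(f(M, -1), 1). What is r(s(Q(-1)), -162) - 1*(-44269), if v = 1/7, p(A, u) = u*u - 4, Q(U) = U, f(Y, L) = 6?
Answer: 309915/7 ≈ 44274.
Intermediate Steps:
p(A, u) = -4 + u² (p(A, u) = u² - 4 = -4 + u²)
s(M) = -3 (s(M) = -4 + 1² = -4 + 1 = -3)
v = ⅐ ≈ 0.14286
r(I, m) = 85/14 + I/2 (r(I, m) = ((⅐ - (5 + 1)*(-2)) + I)/2 = ((⅐ - 6*(-2)) + I)/2 = ((⅐ - 1*(-12)) + I)/2 = ((⅐ + 12) + I)/2 = (85/7 + I)/2 = 85/14 + I/2)
r(s(Q(-1)), -162) - 1*(-44269) = (85/14 + (½)*(-3)) - 1*(-44269) = (85/14 - 3/2) + 44269 = 32/7 + 44269 = 309915/7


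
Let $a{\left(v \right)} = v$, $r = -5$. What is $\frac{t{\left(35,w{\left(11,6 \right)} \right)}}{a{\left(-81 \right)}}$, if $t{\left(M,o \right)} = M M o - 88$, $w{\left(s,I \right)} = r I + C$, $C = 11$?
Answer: $\frac{23363}{81} \approx 288.43$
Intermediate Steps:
$w{\left(s,I \right)} = 11 - 5 I$ ($w{\left(s,I \right)} = - 5 I + 11 = 11 - 5 I$)
$t{\left(M,o \right)} = -88 + o M^{2}$ ($t{\left(M,o \right)} = M^{2} o - 88 = o M^{2} - 88 = -88 + o M^{2}$)
$\frac{t{\left(35,w{\left(11,6 \right)} \right)}}{a{\left(-81 \right)}} = \frac{-88 + \left(11 - 30\right) 35^{2}}{-81} = \left(-88 + \left(11 - 30\right) 1225\right) \left(- \frac{1}{81}\right) = \left(-88 - 23275\right) \left(- \frac{1}{81}\right) = \left(-23363\right) \left(- \frac{1}{81}\right) = \frac{23363}{81}$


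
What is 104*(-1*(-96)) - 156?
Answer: 9828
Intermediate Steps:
104*(-1*(-96)) - 156 = 104*96 - 156 = 9984 - 156 = 9828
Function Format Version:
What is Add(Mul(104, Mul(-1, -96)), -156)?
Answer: 9828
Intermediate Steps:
Add(Mul(104, Mul(-1, -96)), -156) = Add(Mul(104, 96), -156) = Add(9984, -156) = 9828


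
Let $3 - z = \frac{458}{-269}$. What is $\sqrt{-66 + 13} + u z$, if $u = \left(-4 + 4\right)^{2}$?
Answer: $i \sqrt{53} \approx 7.2801 i$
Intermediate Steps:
$u = 0$ ($u = 0^{2} = 0$)
$z = \frac{1265}{269}$ ($z = 3 - \frac{458}{-269} = 3 - 458 \left(- \frac{1}{269}\right) = 3 - - \frac{458}{269} = 3 + \frac{458}{269} = \frac{1265}{269} \approx 4.7026$)
$\sqrt{-66 + 13} + u z = \sqrt{-66 + 13} + 0 \cdot \frac{1265}{269} = \sqrt{-53} + 0 = i \sqrt{53} + 0 = i \sqrt{53}$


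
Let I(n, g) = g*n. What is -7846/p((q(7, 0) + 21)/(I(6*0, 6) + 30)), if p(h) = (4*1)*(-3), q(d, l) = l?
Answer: 3923/6 ≈ 653.83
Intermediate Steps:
p(h) = -12 (p(h) = 4*(-3) = -12)
-7846/p((q(7, 0) + 21)/(I(6*0, 6) + 30)) = -7846/(-12) = -7846*(-1/12) = 3923/6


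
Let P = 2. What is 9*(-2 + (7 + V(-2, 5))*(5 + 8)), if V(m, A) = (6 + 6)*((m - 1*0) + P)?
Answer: 801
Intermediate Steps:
V(m, A) = 24 + 12*m (V(m, A) = (6 + 6)*((m - 1*0) + 2) = 12*((m + 0) + 2) = 12*(m + 2) = 12*(2 + m) = 24 + 12*m)
9*(-2 + (7 + V(-2, 5))*(5 + 8)) = 9*(-2 + (7 + (24 + 12*(-2)))*(5 + 8)) = 9*(-2 + (7 + (24 - 24))*13) = 9*(-2 + (7 + 0)*13) = 9*(-2 + 7*13) = 9*(-2 + 91) = 9*89 = 801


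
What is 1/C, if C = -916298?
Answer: -1/916298 ≈ -1.0913e-6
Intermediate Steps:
1/C = 1/(-916298) = -1/916298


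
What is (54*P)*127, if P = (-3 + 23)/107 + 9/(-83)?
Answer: 4780026/8881 ≈ 538.23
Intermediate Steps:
P = 697/8881 (P = 20*(1/107) + 9*(-1/83) = 20/107 - 9/83 = 697/8881 ≈ 0.078482)
(54*P)*127 = (54*(697/8881))*127 = (37638/8881)*127 = 4780026/8881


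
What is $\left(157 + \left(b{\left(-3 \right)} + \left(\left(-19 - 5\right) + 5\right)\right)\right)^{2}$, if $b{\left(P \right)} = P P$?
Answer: $21609$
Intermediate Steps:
$b{\left(P \right)} = P^{2}$
$\left(157 + \left(b{\left(-3 \right)} + \left(\left(-19 - 5\right) + 5\right)\right)\right)^{2} = \left(157 + \left(\left(-3\right)^{2} + \left(\left(-19 - 5\right) + 5\right)\right)\right)^{2} = \left(157 + \left(9 + \left(-24 + 5\right)\right)\right)^{2} = \left(157 + \left(9 - 19\right)\right)^{2} = \left(157 - 10\right)^{2} = 147^{2} = 21609$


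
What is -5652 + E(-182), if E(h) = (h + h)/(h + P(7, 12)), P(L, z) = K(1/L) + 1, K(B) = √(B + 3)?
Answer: -1295570672/229305 + 364*√154/229305 ≈ -5650.0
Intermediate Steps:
K(B) = √(3 + B)
P(L, z) = 1 + √(3 + 1/L) (P(L, z) = √(3 + 1/L) + 1 = 1 + √(3 + 1/L))
E(h) = 2*h/(1 + h + √154/7) (E(h) = (h + h)/(h + (1 + √(3 + 1/7))) = (2*h)/(h + (1 + √(3 + ⅐))) = (2*h)/(h + (1 + √(22/7))) = (2*h)/(h + (1 + √154/7)) = (2*h)/(1 + h + √154/7) = 2*h/(1 + h + √154/7))
-5652 + E(-182) = -5652 + 14*(-182)/(7 + √154 + 7*(-182)) = -5652 + 14*(-182)/(7 + √154 - 1274) = -5652 + 14*(-182)/(-1267 + √154) = -5652 - 2548/(-1267 + √154)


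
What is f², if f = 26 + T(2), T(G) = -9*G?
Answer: 64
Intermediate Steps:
f = 8 (f = 26 - 9*2 = 26 - 18 = 8)
f² = 8² = 64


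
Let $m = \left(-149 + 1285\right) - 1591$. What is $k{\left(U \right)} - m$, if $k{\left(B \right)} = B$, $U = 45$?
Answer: $500$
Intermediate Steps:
$m = -455$ ($m = 1136 - 1591 = -455$)
$k{\left(U \right)} - m = 45 - -455 = 45 + 455 = 500$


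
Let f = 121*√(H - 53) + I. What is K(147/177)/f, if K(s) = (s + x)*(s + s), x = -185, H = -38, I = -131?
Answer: 34874427/1174395413 + 32212257*I*√91/1174395413 ≈ 0.029696 + 0.26165*I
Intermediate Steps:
f = -131 + 121*I*√91 (f = 121*√(-38 - 53) - 131 = 121*√(-91) - 131 = 121*(I*√91) - 131 = 121*I*√91 - 131 = -131 + 121*I*√91 ≈ -131.0 + 1154.3*I)
K(s) = 2*s*(-185 + s) (K(s) = (s - 185)*(s + s) = (-185 + s)*(2*s) = 2*s*(-185 + s))
K(147/177)/f = (2*(147/177)*(-185 + 147/177))/(-131 + 121*I*√91) = (2*(147*(1/177))*(-185 + 147*(1/177)))/(-131 + 121*I*√91) = (2*(49/59)*(-185 + 49/59))/(-131 + 121*I*√91) = (2*(49/59)*(-10866/59))/(-131 + 121*I*√91) = -1064868/(3481*(-131 + 121*I*√91))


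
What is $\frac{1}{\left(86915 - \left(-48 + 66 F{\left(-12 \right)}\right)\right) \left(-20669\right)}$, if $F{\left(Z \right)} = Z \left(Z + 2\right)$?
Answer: $- \frac{1}{1633739767} \approx -6.1209 \cdot 10^{-10}$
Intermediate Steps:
$F{\left(Z \right)} = Z \left(2 + Z\right)$
$\frac{1}{\left(86915 - \left(-48 + 66 F{\left(-12 \right)}\right)\right) \left(-20669\right)} = \frac{1}{\left(86915 + \left(- 66 \left(- 12 \left(2 - 12\right)\right) + 48\right)\right) \left(-20669\right)} = \frac{1}{86915 + \left(- 66 \left(\left(-12\right) \left(-10\right)\right) + 48\right)} \left(- \frac{1}{20669}\right) = \frac{1}{86915 + \left(\left(-66\right) 120 + 48\right)} \left(- \frac{1}{20669}\right) = \frac{1}{86915 + \left(-7920 + 48\right)} \left(- \frac{1}{20669}\right) = \frac{1}{86915 - 7872} \left(- \frac{1}{20669}\right) = \frac{1}{79043} \left(- \frac{1}{20669}\right) = - \frac{1}{1633739767}$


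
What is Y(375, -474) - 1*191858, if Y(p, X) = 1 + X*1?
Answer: -192331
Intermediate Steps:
Y(p, X) = 1 + X
Y(375, -474) - 1*191858 = (1 - 474) - 1*191858 = -473 - 191858 = -192331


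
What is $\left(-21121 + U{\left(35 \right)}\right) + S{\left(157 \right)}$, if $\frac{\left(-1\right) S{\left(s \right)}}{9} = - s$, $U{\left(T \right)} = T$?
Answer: $-19673$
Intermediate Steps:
$S{\left(s \right)} = 9 s$ ($S{\left(s \right)} = - 9 \left(- s\right) = 9 s$)
$\left(-21121 + U{\left(35 \right)}\right) + S{\left(157 \right)} = \left(-21121 + 35\right) + 9 \cdot 157 = -21086 + 1413 = -19673$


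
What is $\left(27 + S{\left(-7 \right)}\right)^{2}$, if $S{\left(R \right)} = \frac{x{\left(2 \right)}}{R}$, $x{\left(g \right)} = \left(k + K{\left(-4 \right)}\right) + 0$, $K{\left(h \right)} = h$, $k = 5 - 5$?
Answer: $\frac{37249}{49} \approx 760.18$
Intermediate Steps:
$k = 0$ ($k = 5 - 5 = 0$)
$x{\left(g \right)} = -4$ ($x{\left(g \right)} = \left(0 - 4\right) + 0 = -4 + 0 = -4$)
$S{\left(R \right)} = - \frac{4}{R}$
$\left(27 + S{\left(-7 \right)}\right)^{2} = \left(27 - \frac{4}{-7}\right)^{2} = \left(27 - - \frac{4}{7}\right)^{2} = \left(27 + \frac{4}{7}\right)^{2} = \left(\frac{193}{7}\right)^{2} = \frac{37249}{49}$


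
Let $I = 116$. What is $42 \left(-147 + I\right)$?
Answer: $-1302$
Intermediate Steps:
$42 \left(-147 + I\right) = 42 \left(-147 + 116\right) = 42 \left(-31\right) = -1302$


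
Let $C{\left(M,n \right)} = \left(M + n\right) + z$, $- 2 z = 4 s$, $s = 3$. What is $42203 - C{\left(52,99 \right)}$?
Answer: $42058$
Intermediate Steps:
$z = -6$ ($z = - \frac{4 \cdot 3}{2} = \left(- \frac{1}{2}\right) 12 = -6$)
$C{\left(M,n \right)} = -6 + M + n$ ($C{\left(M,n \right)} = \left(M + n\right) - 6 = -6 + M + n$)
$42203 - C{\left(52,99 \right)} = 42203 - \left(-6 + 52 + 99\right) = 42203 - 145 = 42058$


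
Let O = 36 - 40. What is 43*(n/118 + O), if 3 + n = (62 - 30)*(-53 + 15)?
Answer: -72713/118 ≈ -616.21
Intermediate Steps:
n = -1219 (n = -3 + (62 - 30)*(-53 + 15) = -3 + 32*(-38) = -3 - 1216 = -1219)
O = -4
43*(n/118 + O) = 43*(-1219/118 - 4) = 43*(-1691/118) = -72713/118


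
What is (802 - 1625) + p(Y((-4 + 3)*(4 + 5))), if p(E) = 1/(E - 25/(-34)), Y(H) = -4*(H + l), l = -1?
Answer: -1139821/1385 ≈ -822.98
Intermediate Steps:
Y(H) = 4 - 4*H (Y(H) = -4*(H - 1) = -4*(-1 + H) = 4 - 4*H)
p(E) = 1/(25/34 + E) (p(E) = 1/(E - 25*(-1/34)) = 1/(E + 25/34) = 1/(25/34 + E))
(802 - 1625) + p(Y((-4 + 3)*(4 + 5))) = (802 - 1625) + 34/(25 + 34*(4 - 4*(-4 + 3)*(4 + 5))) = -823 + 34/(25 + 34*(4 - (-4)*9)) = -823 + 34/(25 + 34*(4 - 4*(-9))) = -823 + 34/(25 + 34*(4 + 36)) = -823 + 34/(25 + 34*40) = -823 + 34/(25 + 1360) = -823 + 34/1385 = -1139821/1385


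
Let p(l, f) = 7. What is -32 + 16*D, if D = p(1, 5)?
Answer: 80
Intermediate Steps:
D = 7
-32 + 16*D = -32 + 16*7 = -32 + 112 = 80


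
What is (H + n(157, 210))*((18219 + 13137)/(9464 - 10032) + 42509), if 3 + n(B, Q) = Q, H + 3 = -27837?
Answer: -166583854887/142 ≈ -1.1731e+9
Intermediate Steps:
H = -27840 (H = -3 - 27837 = -27840)
n(B, Q) = -3 + Q
(H + n(157, 210))*((18219 + 13137)/(9464 - 10032) + 42509) = (-27840 + (-3 + 210))*((18219 + 13137)/(9464 - 10032) + 42509) = (-27840 + 207)*(31356/(-568) + 42509) = -27633*(31356*(-1/568) + 42509) = -27633*(-7839/142 + 42509) = -27633*6028439/142 = -166583854887/142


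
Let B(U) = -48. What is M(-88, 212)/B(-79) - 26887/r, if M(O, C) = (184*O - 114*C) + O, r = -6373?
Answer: 16191605/19119 ≈ 846.89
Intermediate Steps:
M(O, C) = -114*C + 185*O (M(O, C) = (-114*C + 184*O) + O = -114*C + 185*O)
M(-88, 212)/B(-79) - 26887/r = (-114*212 + 185*(-88))/(-48) - 26887/(-6373) = (-24168 - 16280)*(-1/48) - 26887*(-1/6373) = -40448*(-1/48) + 26887/6373 = 2528/3 + 26887/6373 = 16191605/19119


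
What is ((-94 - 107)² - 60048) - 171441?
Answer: -191088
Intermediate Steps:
((-94 - 107)² - 60048) - 171441 = ((-201)² - 60048) - 171441 = (40401 - 60048) - 171441 = -19647 - 171441 = -191088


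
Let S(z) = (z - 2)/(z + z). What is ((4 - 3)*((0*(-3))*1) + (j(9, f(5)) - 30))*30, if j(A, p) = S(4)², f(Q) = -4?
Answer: -7185/8 ≈ -898.13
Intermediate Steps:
S(z) = (-2 + z)/(2*z) (S(z) = (-2 + z)/((2*z)) = (-2 + z)*(1/(2*z)) = (-2 + z)/(2*z))
j(A, p) = 1/16 (j(A, p) = ((½)*(-2 + 4)/4)² = ((½)*(¼)*2)² = (¼)² = 1/16)
((4 - 3)*((0*(-3))*1) + (j(9, f(5)) - 30))*30 = ((4 - 3)*((0*(-3))*1) + (1/16 - 30))*30 = (1*(0*1) - 479/16)*30 = (1*0 - 479/16)*30 = (0 - 479/16)*30 = -479/16*30 = -7185/8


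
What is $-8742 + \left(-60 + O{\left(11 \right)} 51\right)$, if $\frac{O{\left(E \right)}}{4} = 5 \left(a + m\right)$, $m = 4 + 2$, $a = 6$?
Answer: $3438$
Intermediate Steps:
$m = 6$
$O{\left(E \right)} = 240$ ($O{\left(E \right)} = 4 \cdot 5 \left(6 + 6\right) = 4 \cdot 5 \cdot 12 = 4 \cdot 60 = 240$)
$-8742 + \left(-60 + O{\left(11 \right)} 51\right) = -8742 + \left(-60 + 240 \cdot 51\right) = -8742 + \left(-60 + 12240\right) = -8742 + 12180 = 3438$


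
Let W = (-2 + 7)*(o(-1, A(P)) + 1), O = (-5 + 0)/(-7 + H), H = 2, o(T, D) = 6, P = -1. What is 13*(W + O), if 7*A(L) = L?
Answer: 468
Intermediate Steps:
A(L) = L/7
O = 1 (O = (-5 + 0)/(-7 + 2) = -5/(-5) = -5*(-1/5) = 1)
W = 35 (W = (-2 + 7)*(6 + 1) = 5*7 = 35)
13*(W + O) = 13*(35 + 1) = 13*36 = 468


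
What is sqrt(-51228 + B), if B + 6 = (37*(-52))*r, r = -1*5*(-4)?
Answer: I*sqrt(89714) ≈ 299.52*I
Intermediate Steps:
r = 20 (r = -5*(-4) = 20)
B = -38486 (B = -6 + (37*(-52))*20 = -6 - 1924*20 = -6 - 38480 = -38486)
sqrt(-51228 + B) = sqrt(-51228 - 38486) = sqrt(-89714) = I*sqrt(89714)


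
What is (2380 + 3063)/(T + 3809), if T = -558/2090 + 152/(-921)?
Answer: 5238588135/3665537206 ≈ 1.4291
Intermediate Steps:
T = -415799/962445 (T = -558*1/2090 + 152*(-1/921) = -279/1045 - 152/921 = -415799/962445 ≈ -0.43202)
(2380 + 3063)/(T + 3809) = (2380 + 3063)/(-415799/962445 + 3809) = 5443/(3665537206/962445) = 5443*(962445/3665537206) = 5238588135/3665537206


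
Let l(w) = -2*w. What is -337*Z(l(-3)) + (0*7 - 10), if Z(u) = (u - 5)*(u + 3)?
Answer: -3043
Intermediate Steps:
Z(u) = (-5 + u)*(3 + u)
-337*Z(l(-3)) + (0*7 - 10) = -337*(-15 + (-2*(-3))² - (-4)*(-3)) + (0*7 - 10) = -337*(-15 + 6² - 2*6) + (0 - 10) = -337*(-15 + 36 - 12) - 10 = -337*9 - 10 = -3033 - 10 = -3043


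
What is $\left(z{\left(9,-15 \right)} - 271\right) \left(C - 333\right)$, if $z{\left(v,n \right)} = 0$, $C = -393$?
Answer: $196746$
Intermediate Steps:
$\left(z{\left(9,-15 \right)} - 271\right) \left(C - 333\right) = \left(0 - 271\right) \left(-393 - 333\right) = \left(-271\right) \left(-726\right) = 196746$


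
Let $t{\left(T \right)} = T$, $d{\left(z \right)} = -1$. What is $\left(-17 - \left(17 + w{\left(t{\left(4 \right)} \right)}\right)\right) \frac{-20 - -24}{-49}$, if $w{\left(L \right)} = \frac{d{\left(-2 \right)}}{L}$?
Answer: $\frac{135}{49} \approx 2.7551$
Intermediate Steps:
$w{\left(L \right)} = - \frac{1}{L}$
$\left(-17 - \left(17 + w{\left(t{\left(4 \right)} \right)}\right)\right) \frac{-20 - -24}{-49} = \left(-17 - \left(17 - \frac{1}{4}\right)\right) \frac{-20 - -24}{-49} = \left(-17 - \left(17 - \frac{1}{4}\right)\right) \left(-20 + 24\right) \left(- \frac{1}{49}\right) = \left(-17 - \frac{67}{4}\right) 4 \left(- \frac{1}{49}\right) = \left(-17 + \left(-17 + \frac{1}{4}\right)\right) \left(- \frac{4}{49}\right) = \left(-17 - \frac{67}{4}\right) \left(- \frac{4}{49}\right) = \left(- \frac{135}{4}\right) \left(- \frac{4}{49}\right) = \frac{135}{49}$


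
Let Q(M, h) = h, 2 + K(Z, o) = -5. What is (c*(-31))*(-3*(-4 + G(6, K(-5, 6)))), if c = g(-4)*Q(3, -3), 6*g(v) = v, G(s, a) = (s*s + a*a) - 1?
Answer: 14880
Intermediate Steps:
K(Z, o) = -7 (K(Z, o) = -2 - 5 = -7)
G(s, a) = -1 + a**2 + s**2 (G(s, a) = (s**2 + a**2) - 1 = (a**2 + s**2) - 1 = -1 + a**2 + s**2)
g(v) = v/6
c = 2 (c = ((1/6)*(-4))*(-3) = -2/3*(-3) = 2)
(c*(-31))*(-3*(-4 + G(6, K(-5, 6)))) = (2*(-31))*(-3*(-4 + (-1 + (-7)**2 + 6**2))) = -(-186)*(-4 + (-1 + 49 + 36)) = -(-186)*(-4 + 84) = -(-186)*80 = -62*(-240) = 14880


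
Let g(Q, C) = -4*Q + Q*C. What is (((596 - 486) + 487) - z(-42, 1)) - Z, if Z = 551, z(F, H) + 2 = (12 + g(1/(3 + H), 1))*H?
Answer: 147/4 ≈ 36.750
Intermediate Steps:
g(Q, C) = -4*Q + C*Q
z(F, H) = -2 + H*(12 - 3/(3 + H)) (z(F, H) = -2 + (12 + (-4 + 1)/(3 + H))*H = -2 + (12 - 3/(3 + H))*H = -2 + H*(12 - 3/(3 + H)))
(((596 - 486) + 487) - z(-42, 1)) - Z = (((596 - 486) + 487) - (-6 + 12*1² + 31*1)/(3 + 1)) - 1*551 = ((110 + 487) - (-6 + 12*1 + 31)/4) - 551 = (597 - (-6 + 12 + 31)/4) - 551 = (597 - 37/4) - 551 = 2351/4 - 551 = 147/4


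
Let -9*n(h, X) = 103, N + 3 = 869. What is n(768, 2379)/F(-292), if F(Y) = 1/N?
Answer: -89198/9 ≈ -9910.9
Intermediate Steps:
N = 866 (N = -3 + 869 = 866)
n(h, X) = -103/9 (n(h, X) = -⅑*103 = -103/9)
F(Y) = 1/866
n(768, 2379)/F(-292) = -103/(9*1/866) = -103/9*866 = -89198/9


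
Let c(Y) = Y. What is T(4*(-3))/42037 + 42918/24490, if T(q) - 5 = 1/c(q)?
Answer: 10825586251/6176916780 ≈ 1.7526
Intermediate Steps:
T(q) = 5 + 1/q
T(4*(-3))/42037 + 42918/24490 = (5 + 1/(4*(-3)))/42037 + 42918/24490 = (5 + 1/(-12))*(1/42037) + 42918*(1/24490) = (5 - 1/12)*(1/42037) + 21459/12245 = (59/12)*(1/42037) + 21459/12245 = 59/504444 + 21459/12245 = 10825586251/6176916780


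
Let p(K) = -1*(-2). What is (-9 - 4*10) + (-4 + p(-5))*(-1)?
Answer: -47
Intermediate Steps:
p(K) = 2
(-9 - 4*10) + (-4 + p(-5))*(-1) = (-9 - 4*10) + (-4 + 2)*(-1) = (-9 - 40) - 2*(-1) = -49 + 2 = -47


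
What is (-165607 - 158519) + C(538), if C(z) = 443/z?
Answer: -174379345/538 ≈ -3.2413e+5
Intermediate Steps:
(-165607 - 158519) + C(538) = (-165607 - 158519) + 443/538 = -324126 + 443*(1/538) = -324126 + 443/538 = -174379345/538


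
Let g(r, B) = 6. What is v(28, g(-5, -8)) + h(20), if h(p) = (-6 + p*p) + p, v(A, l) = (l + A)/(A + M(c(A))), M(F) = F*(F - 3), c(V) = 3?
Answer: 5813/14 ≈ 415.21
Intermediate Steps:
M(F) = F*(-3 + F)
v(A, l) = (A + l)/A (v(A, l) = (l + A)/(A + 3*(-3 + 3)) = (A + l)/(A + 3*0) = (A + l)/(A + 0) = (A + l)/A)
h(p) = -6 + p + p² (h(p) = (-6 + p²) + p = -6 + p + p²)
v(28, g(-5, -8)) + h(20) = (28 + 6)/28 + (-6 + 20 + 20²) = (1/28)*34 + (-6 + 20 + 400) = 17/14 + 414 = 5813/14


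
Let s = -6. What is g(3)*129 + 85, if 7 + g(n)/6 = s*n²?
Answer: -47129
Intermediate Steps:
g(n) = -42 - 36*n² (g(n) = -42 + 6*(-6*n²) = -42 - 36*n²)
g(3)*129 + 85 = (-42 - 36*3²)*129 + 85 = (-42 - 36*9)*129 + 85 = (-42 - 324)*129 + 85 = -366*129 + 85 = -47214 + 85 = -47129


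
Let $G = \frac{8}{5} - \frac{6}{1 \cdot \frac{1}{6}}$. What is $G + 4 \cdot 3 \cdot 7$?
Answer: $\frac{248}{5} \approx 49.6$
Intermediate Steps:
$G = - \frac{172}{5}$ ($G = 8 \cdot \frac{1}{5} - \frac{6}{1 \cdot \frac{1}{6}} = \frac{8}{5} - 6 \frac{1}{\frac{1}{6}} = \frac{8}{5} - 36 = - \frac{172}{5} \approx -34.4$)
$G + 4 \cdot 3 \cdot 7 = - \frac{172}{5} + 4 \cdot 3 \cdot 7 = - \frac{172}{5} + 12 \cdot 7 = - \frac{172}{5} + 84 = \frac{248}{5}$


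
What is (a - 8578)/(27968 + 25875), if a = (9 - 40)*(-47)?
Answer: -7121/53843 ≈ -0.13225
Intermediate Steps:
a = 1457 (a = -31*(-47) = 1457)
(a - 8578)/(27968 + 25875) = (1457 - 8578)/(27968 + 25875) = -7121/53843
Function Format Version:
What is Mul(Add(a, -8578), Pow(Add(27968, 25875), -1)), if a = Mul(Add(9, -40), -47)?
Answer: Rational(-7121, 53843) ≈ -0.13225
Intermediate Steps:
a = 1457 (a = Mul(-31, -47) = 1457)
Mul(Add(a, -8578), Pow(Add(27968, 25875), -1)) = Mul(Add(1457, -8578), Pow(Add(27968, 25875), -1)) = Mul(-7121, Pow(53843, -1)) = Mul(-7121, Rational(1, 53843)) = Rational(-7121, 53843)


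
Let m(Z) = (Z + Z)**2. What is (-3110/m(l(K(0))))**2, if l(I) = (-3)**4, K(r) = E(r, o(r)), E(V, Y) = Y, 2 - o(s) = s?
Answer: 2418025/172186884 ≈ 0.014043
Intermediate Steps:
o(s) = 2 - s
K(r) = 2 - r
l(I) = 81
m(Z) = 4*Z**2 (m(Z) = (2*Z)**2 = 4*Z**2)
(-3110/m(l(K(0))))**2 = (-3110/(4*81**2))**2 = (-3110/(4*6561))**2 = (-3110/26244)**2 = (-3110*1/26244)**2 = (-1555/13122)**2 = 2418025/172186884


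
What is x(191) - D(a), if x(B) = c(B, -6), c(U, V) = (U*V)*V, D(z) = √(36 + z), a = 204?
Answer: 6876 - 4*√15 ≈ 6860.5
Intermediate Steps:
c(U, V) = U*V²
x(B) = 36*B (x(B) = B*(-6)² = B*36 = 36*B)
x(191) - D(a) = 36*191 - √(36 + 204) = 6876 - √240 = 6876 - 4*√15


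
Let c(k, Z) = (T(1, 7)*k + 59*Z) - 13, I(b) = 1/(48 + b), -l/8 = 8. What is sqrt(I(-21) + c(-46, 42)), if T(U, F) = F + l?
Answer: 5*sqrt(16482)/9 ≈ 71.323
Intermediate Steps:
l = -64 (l = -8*8 = -64)
T(U, F) = -64 + F (T(U, F) = F - 64 = -64 + F)
c(k, Z) = -13 - 57*k + 59*Z (c(k, Z) = ((-64 + 7)*k + 59*Z) - 13 = (-57*k + 59*Z) - 13 = -13 - 57*k + 59*Z)
sqrt(I(-21) + c(-46, 42)) = sqrt(1/(48 - 21) + (-13 - 57*(-46) + 59*42)) = sqrt(1/27 + (-13 + 2622 + 2478)) = sqrt(1/27 + 5087) = sqrt(137350/27) = 5*sqrt(16482)/9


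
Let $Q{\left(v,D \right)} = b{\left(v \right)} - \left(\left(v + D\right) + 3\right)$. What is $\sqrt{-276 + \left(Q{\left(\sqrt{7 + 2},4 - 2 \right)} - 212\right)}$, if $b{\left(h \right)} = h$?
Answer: $i \sqrt{493} \approx 22.204 i$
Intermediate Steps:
$Q{\left(v,D \right)} = -3 - D$ ($Q{\left(v,D \right)} = v - \left(\left(v + D\right) + 3\right) = v - \left(\left(D + v\right) + 3\right) = v - \left(3 + D + v\right) = -3 - D$)
$\sqrt{-276 + \left(Q{\left(\sqrt{7 + 2},4 - 2 \right)} - 212\right)} = \sqrt{-276 - 217} = \sqrt{-493} = i \sqrt{493}$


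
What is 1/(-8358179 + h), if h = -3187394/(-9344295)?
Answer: -9344295/78101287051411 ≈ -1.1964e-7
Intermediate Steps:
h = 3187394/9344295 (h = -3187394*(-1/9344295) = 3187394/9344295 ≈ 0.34111)
1/(-8358179 + h) = 1/(-8358179 + 3187394/9344295) = 1/(-78101287051411/9344295) = -9344295/78101287051411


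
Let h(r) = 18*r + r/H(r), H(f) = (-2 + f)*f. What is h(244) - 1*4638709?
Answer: -1121504713/242 ≈ -4.6343e+6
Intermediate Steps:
H(f) = f*(-2 + f)
h(r) = 1/(-2 + r) + 18*r (h(r) = 18*r + r/((r*(-2 + r))) = 18*r + r*(1/(r*(-2 + r))) = 18*r + 1/(-2 + r) = 1/(-2 + r) + 18*r)
h(244) - 1*4638709 = (1 + 18*244*(-2 + 244))/(-2 + 244) - 1*4638709 = (1 + 18*244*242)/242 - 4638709 = (1 + 1062864)/242 - 4638709 = (1/242)*1062865 - 4638709 = 1062865/242 - 4638709 = -1121504713/242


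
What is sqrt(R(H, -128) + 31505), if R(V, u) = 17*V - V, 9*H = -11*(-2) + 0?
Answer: sqrt(283897)/3 ≈ 177.61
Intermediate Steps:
H = 22/9 (H = (-11*(-2) + 0)/9 = (22 + 0)/9 = (1/9)*22 = 22/9 ≈ 2.4444)
R(V, u) = 16*V
sqrt(R(H, -128) + 31505) = sqrt(16*(22/9) + 31505) = sqrt(352/9 + 31505) = sqrt(283897/9) = sqrt(283897)/3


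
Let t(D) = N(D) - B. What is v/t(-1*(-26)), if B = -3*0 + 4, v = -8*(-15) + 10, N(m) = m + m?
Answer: 65/24 ≈ 2.7083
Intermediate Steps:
N(m) = 2*m
v = 130 (v = 120 + 10 = 130)
B = 4 (B = 0 + 4 = 4)
t(D) = -4 + 2*D (t(D) = 2*D - 1*4 = 2*D - 4 = -4 + 2*D)
v/t(-1*(-26)) = 130/(-4 + 2*(-1*(-26))) = 130/(-4 + 2*26) = 130/(-4 + 52) = 130/48 = 130*(1/48) = 65/24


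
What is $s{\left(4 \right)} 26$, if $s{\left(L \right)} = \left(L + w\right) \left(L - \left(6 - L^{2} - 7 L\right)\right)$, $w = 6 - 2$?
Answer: $8736$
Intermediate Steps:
$w = 4$ ($w = 6 - 2 = 4$)
$s{\left(L \right)} = \left(4 + L\right) \left(-6 + L^{2} + 8 L\right)$ ($s{\left(L \right)} = \left(L + 4\right) \left(L - \left(6 - L^{2} - 7 L\right)\right) = \left(4 + L\right) \left(L - \left(6 - L^{2} - 7 L\right)\right) = \left(4 + L\right) \left(L + \left(-6 + L^{2} + 7 L\right)\right) = \left(4 + L\right) \left(-6 + L^{2} + 8 L\right)$)
$s{\left(4 \right)} 26 = \left(-24 + 4^{3} + 12 \cdot 4^{2} + 26 \cdot 4\right) 26 = \left(-24 + 64 + 12 \cdot 16 + 104\right) 26 = \left(-24 + 64 + 192 + 104\right) 26 = 336 \cdot 26 = 8736$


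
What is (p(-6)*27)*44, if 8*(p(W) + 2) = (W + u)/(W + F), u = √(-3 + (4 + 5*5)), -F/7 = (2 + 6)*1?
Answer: -146421/62 - 297*√26/124 ≈ -2373.8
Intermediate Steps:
F = -56 (F = -7*(2 + 6) = -56 ≈ -56.000)
u = √26 (u = √(-3 + (4 + 25)) = √(-3 + 29) = √26 ≈ 5.0990)
p(W) = -2 + (W + √26)/(8*(-56 + W)) (p(W) = -2 + ((W + √26)/(W - 56))/8 = -2 + ((W + √26)/(-56 + W))/8 = -2 + (W + √26)/(8*(-56 + W)))
(p(-6)*27)*44 = (((896 + √26 - 15*(-6))/(8*(-56 - 6)))*27)*44 = (((⅛)*(896 + √26 + 90)/(-62))*27)*44 = (((⅛)*(-1/62)*(986 + √26))*27)*44 = ((-493/248 - √26/496)*27)*44 = (-13311/248 - 27*√26/496)*44 = -146421/62 - 297*√26/124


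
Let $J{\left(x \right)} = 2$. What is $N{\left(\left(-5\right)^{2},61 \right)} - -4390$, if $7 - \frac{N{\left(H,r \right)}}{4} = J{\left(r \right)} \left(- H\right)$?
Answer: $4618$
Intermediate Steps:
$N{\left(H,r \right)} = 28 + 8 H$ ($N{\left(H,r \right)} = 28 - 4 \cdot 2 \left(- H\right) = 28 - 4 \left(- 2 H\right) = 28 + 8 H$)
$N{\left(\left(-5\right)^{2},61 \right)} - -4390 = \left(28 + 8 \left(-5\right)^{2}\right) - -4390 = \left(28 + 8 \cdot 25\right) + 4390 = \left(28 + 200\right) + 4390 = 228 + 4390 = 4618$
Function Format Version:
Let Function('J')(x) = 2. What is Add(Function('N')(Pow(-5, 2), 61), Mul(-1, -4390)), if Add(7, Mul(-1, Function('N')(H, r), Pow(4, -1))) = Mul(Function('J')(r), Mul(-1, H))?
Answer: 4618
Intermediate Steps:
Function('N')(H, r) = Add(28, Mul(8, H)) (Function('N')(H, r) = Add(28, Mul(-4, Mul(2, Mul(-1, H)))) = Add(28, Mul(-4, Mul(-2, H))) = Add(28, Mul(8, H)))
Add(Function('N')(Pow(-5, 2), 61), Mul(-1, -4390)) = Add(Add(28, Mul(8, Pow(-5, 2))), Mul(-1, -4390)) = Add(Add(28, Mul(8, 25)), 4390) = Add(Add(28, 200), 4390) = Add(228, 4390) = 4618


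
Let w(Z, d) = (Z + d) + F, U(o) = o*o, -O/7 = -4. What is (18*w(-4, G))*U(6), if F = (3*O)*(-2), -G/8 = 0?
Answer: -111456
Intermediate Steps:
O = 28 (O = -7*(-4) = 28)
G = 0 (G = -8*0 = 0)
U(o) = o**2
F = -168 (F = (3*28)*(-2) = 84*(-2) = -168)
w(Z, d) = -168 + Z + d (w(Z, d) = (Z + d) - 168 = -168 + Z + d)
(18*w(-4, G))*U(6) = (18*(-168 - 4 + 0))*6**2 = (18*(-172))*36 = -3096*36 = -111456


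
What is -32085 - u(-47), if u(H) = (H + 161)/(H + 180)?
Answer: -224601/7 ≈ -32086.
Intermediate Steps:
u(H) = (161 + H)/(180 + H)
-32085 - u(-47) = -32085 - (161 - 47)/(180 - 47) = -32085 - 114/133 = -32085 - 1*6/7 = -32085 - 6/7 = -224601/7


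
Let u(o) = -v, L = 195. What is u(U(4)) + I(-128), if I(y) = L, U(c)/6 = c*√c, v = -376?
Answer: 571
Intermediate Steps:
U(c) = 6*c^(3/2) (U(c) = 6*(c*√c) = 6*c^(3/2))
I(y) = 195
u(o) = 376 (u(o) = -1*(-376) = 376)
u(U(4)) + I(-128) = 376 + 195 = 571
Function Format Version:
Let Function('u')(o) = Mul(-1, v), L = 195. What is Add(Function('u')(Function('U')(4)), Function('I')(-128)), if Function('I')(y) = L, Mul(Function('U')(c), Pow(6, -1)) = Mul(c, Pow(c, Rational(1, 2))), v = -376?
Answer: 571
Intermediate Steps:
Function('U')(c) = Mul(6, Pow(c, Rational(3, 2))) (Function('U')(c) = Mul(6, Mul(c, Pow(c, Rational(1, 2)))) = Mul(6, Pow(c, Rational(3, 2))))
Function('I')(y) = 195
Function('u')(o) = 376 (Function('u')(o) = Mul(-1, -376) = 376)
Add(Function('u')(Function('U')(4)), Function('I')(-128)) = Add(376, 195) = 571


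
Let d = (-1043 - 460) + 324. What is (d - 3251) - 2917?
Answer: -7347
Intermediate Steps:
d = -1179 (d = -1503 + 324 = -1179)
(d - 3251) - 2917 = (-1179 - 3251) - 2917 = -4430 - 2917 = -7347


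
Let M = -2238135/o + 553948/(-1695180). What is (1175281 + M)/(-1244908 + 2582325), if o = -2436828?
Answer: 404577180919559383/460390431878134140 ≈ 0.87877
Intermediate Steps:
M = 203680474363/344238507420 (M = -2238135/(-2436828) + 553948/(-1695180) = -2238135*(-1/2436828) + 553948*(-1/1695180) = 746045/812276 - 138487/423795 = 203680474363/344238507420 ≈ 0.59168)
(1175281 + M)/(-1244908 + 2582325) = (1175281 + 203680474363/344238507420)/(-1244908 + 2582325) = (404577180919559383/344238507420)/1337417 = (404577180919559383/344238507420)*(1/1337417) = 404577180919559383/460390431878134140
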